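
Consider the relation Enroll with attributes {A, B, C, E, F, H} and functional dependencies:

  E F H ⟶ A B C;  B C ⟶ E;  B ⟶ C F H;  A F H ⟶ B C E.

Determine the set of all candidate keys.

{B}⁺: B→CFH adds C, F, H; BC→E adds E; EFH→ABC adds A → {A, B, C, E, F, H}.
{A, F, H}⁺: AFH→BCE adds B, C, E → {A, B, C, E, F, H}. Minimal: {F, H}⁺ = {F, H}; {A, H}⁺ = {A, H}; {A, F}⁺ = {A, F} — none reach the full schema.
{E, F, H}⁺: EFH→ABC adds A, B, C → {A, B, C, E, F, H}. Minimal: {F, H}⁺ = {F, H}; {E, H}⁺ = {E, H}; {E, F}⁺ = {E, F} — none reach the full schema.
Any other superkey contains one of these as a subset, so there are no further candidate keys.

B, AFH, EFH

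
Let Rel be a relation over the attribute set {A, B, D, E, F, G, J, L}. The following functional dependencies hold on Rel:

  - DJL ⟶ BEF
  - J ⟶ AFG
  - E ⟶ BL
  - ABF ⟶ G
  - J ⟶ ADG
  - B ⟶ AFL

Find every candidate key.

Attribute J never appears on the right-hand side of any dependency, so J must belong to every candidate key.
{J}⁺ = {A, D, F, G, J}, which is not all of the schema, so we must add further attributes.
{B, J}⁺: J→AFG adds A, F, G; J→ADG adds D; B→AFL adds L; DJL→BEF adds E → {A, B, D, E, F, G, J, L}. Minimal: {J}⁺ = {A, D, F, G, J}; {B}⁺ = {A, B, F, G, L} — none reach the full schema.
{E, J}⁺: J→AFG adds A, F, G; E→BL adds B, L; J→ADG adds D → {A, B, D, E, F, G, J, L}. Minimal: {J}⁺ = {A, D, F, G, J}; {E}⁺ = {A, B, E, F, G, L} — none reach the full schema.
{J, L}⁺: J→AFG adds A, F, G; J→ADG adds D; DJL→BEF adds B, E → {A, B, D, E, F, G, J, L}. Minimal: {L}⁺ = {L}; {J}⁺ = {A, D, F, G, J} — none reach the full schema.

{B, J}, {E, J}, {J, L}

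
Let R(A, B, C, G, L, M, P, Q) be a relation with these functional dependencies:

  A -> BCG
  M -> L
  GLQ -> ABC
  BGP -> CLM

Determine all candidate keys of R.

Attributes P, Q never appear on any right-hand side, so every candidate key must contain {P, Q}.
{P, Q}⁺ = {P, Q}, which is not all of the schema, so we must add further attributes.
{A, P, Q}⁺: A→BCG adds B, C, G; BGP→CLM adds L, M → {A, B, C, G, L, M, P, Q}. Minimal: {P, Q}⁺ = {P, Q}; {A, Q}⁺ = {A, B, C, G, Q}; {A, P}⁺ = {A, B, C, G, L, M, P} — none reach the full schema.
{B, G, P, Q}⁺: BGP→CLM adds C, L, M; GLQ→ABC adds A → {A, B, C, G, L, M, P, Q}. Minimal: {G, P, Q}⁺ = {G, P, Q}; {B, P, Q}⁺ = {B, P, Q}; {B, G, Q}⁺ = {B, G, Q}; … — none reach the full schema.
{G, L, P, Q}⁺: GLQ→ABC adds A, B, C; BGP→CLM adds M → {A, B, C, G, L, M, P, Q}. Minimal: {L, P, Q}⁺ = {L, P, Q}; {G, P, Q}⁺ = {G, P, Q}; {G, L, Q}⁺ = {A, B, C, G, L, Q}; … — none reach the full schema.
{G, M, P, Q}⁺: M→L adds L; GLQ→ABC adds A, B, C → {A, B, C, G, L, M, P, Q}. Minimal: {M, P, Q}⁺ = {L, M, P, Q}; {G, P, Q}⁺ = {G, P, Q}; {G, M, Q}⁺ = {A, B, C, G, L, M, Q}; … — none reach the full schema.
Any other superkey contains one of these as a subset, so there are no further candidate keys.

APQ, BGPQ, GLPQ, GMPQ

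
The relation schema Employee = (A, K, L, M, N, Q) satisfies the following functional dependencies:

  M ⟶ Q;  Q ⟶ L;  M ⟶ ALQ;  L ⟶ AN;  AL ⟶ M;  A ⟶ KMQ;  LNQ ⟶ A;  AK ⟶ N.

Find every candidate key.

{A}⁺: A→KMQ adds K, M, Q; AK→N adds N; Q→L adds L → {A, K, L, M, N, Q}.
{L}⁺: L→AN adds A, N; AL→M adds M; A→KMQ adds K, Q → {A, K, L, M, N, Q}.
{M}⁺: M→Q adds Q; Q→L adds L; M→ALQ adds A; L→AN adds N; A→KMQ adds K → {A, K, L, M, N, Q}.
{Q}⁺: Q→L adds L; L→AN adds A, N; AL→M adds M; A→KMQ adds K → {A, K, L, M, N, Q}.
Any other superkey contains one of these as a subset, so there are no further candidate keys.

{A}, {L}, {M}, {Q}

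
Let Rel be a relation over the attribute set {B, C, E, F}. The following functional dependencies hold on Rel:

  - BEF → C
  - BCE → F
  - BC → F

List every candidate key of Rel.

Attributes B, E never appear on any right-hand side, so every candidate key must contain {B, E}.
{B, E}⁺ = {B, E}, which is not all of the schema, so we must add further attributes.
{B, C, E}⁺: BCE→F adds F → {B, C, E, F}.
{B, E, F}⁺: BEF→C adds C → {B, C, E, F}.

(B, C, E), (B, E, F)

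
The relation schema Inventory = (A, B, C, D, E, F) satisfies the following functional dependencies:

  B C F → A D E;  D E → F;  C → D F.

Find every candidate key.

(B, C)

Attributes B, C never appear on any right-hand side, so every candidate key must contain {B, C}.
{B, C}⁺ = {A, B, C, D, E, F}, which is all of the schema, so {B, C} is the only candidate key.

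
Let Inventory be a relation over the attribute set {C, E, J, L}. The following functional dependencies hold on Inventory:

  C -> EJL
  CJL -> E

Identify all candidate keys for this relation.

{C}

Attribute C never appears on the right-hand side of any dependency, so C must belong to every candidate key.
{C}⁺ = {C, E, J, L}, which is all of the schema, so {C} is the only candidate key.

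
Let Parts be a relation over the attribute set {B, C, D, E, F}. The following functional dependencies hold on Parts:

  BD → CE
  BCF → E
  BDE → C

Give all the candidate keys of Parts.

Attributes B, D, F never appear on any right-hand side, so every candidate key must contain {B, D, F}.
{B, D, F}⁺ = {B, C, D, E, F}, which is all of the schema, so {B, D, F} is the only candidate key.

(B, D, F)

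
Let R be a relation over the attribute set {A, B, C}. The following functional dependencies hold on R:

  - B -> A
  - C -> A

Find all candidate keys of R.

Attributes B, C never appear on any right-hand side, so every candidate key must contain {B, C}.
{B, C}⁺ = {A, B, C}, which is all of the schema, so {B, C} is the only candidate key.

(B, C)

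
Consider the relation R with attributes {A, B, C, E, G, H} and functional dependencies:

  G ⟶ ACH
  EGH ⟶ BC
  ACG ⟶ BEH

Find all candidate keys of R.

Attribute G never appears on the right-hand side of any dependency, so G must belong to every candidate key.
{G}⁺ = {A, B, C, E, G, H}, which is all of the schema, so {G} is the only candidate key.

(G)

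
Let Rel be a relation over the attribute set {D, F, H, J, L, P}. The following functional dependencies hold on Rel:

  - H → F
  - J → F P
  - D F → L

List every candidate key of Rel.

(D, H, J)

Attributes D, H, J never appear on any right-hand side, so every candidate key must contain {D, H, J}.
{D, H, J}⁺ = {D, F, H, J, L, P}, which is all of the schema, so {D, H, J} is the only candidate key.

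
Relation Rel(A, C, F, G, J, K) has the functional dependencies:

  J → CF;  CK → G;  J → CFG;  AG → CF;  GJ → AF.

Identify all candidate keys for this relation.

Attributes J, K never appear on any right-hand side, so every candidate key must contain {J, K}.
{J, K}⁺ = {A, C, F, G, J, K}, which is all of the schema, so {J, K} is the only candidate key.

(J, K)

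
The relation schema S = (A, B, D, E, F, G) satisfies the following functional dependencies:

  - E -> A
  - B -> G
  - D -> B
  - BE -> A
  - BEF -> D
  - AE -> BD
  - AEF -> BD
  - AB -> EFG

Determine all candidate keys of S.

{E}, {A, B}, {A, D}

{E}⁺: E→A adds A; AE→BD adds B, D; AB→EFG adds F, G → {A, B, D, E, F, G}.
{A, B}⁺: B→G adds G; AB→EFG adds E, F; BEF→D adds D → {A, B, D, E, F, G}. Minimal: {B}⁺ = {B, G}; {A}⁺ = {A} — none reach the full schema.
{A, D}⁺: D→B adds B; AB→EFG adds E, F, G → {A, B, D, E, F, G}. Minimal: {D}⁺ = {B, D, G}; {A}⁺ = {A} — none reach the full schema.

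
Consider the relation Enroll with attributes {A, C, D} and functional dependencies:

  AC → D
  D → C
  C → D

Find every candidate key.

AC, AD

Attribute A never appears on the right-hand side of any dependency, so A must belong to every candidate key.
{A}⁺ = {A}, which is not all of the schema, so we must add further attributes.
{A, C}⁺: AC→D adds D → {A, C, D}.
{A, D}⁺: D→C adds C → {A, C, D}.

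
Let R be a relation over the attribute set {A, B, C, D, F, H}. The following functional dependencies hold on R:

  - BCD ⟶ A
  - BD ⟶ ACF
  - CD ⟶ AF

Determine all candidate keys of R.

Attributes B, D, H never appear on any right-hand side, so every candidate key must contain {B, D, H}.
{B, D, H}⁺ = {A, B, C, D, F, H}, which is all of the schema, so {B, D, H} is the only candidate key.

{B, D, H}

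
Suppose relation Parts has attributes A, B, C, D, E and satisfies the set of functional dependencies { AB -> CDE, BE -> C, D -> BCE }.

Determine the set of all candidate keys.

{A, B}, {A, D}

Attribute A never appears on the right-hand side of any dependency, so A must belong to every candidate key.
{A}⁺ = {A}, which is not all of the schema, so we must add further attributes.
{A, B}⁺: AB→CDE adds C, D, E → {A, B, C, D, E}.
{A, D}⁺: D→BCE adds B, C, E → {A, B, C, D, E}.
Any other superkey contains one of these as a subset, so there are no further candidate keys.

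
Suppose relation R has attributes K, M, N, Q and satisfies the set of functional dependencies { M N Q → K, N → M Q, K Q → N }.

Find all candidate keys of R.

{N}, {K, Q}

{N}⁺: N→MQ adds M, Q; MNQ→K adds K → {K, M, N, Q}.
{K, Q}⁺: KQ→N adds N; N→MQ adds M → {K, M, N, Q}. Minimal: {Q}⁺ = {Q}; {K}⁺ = {K} — none reach the full schema.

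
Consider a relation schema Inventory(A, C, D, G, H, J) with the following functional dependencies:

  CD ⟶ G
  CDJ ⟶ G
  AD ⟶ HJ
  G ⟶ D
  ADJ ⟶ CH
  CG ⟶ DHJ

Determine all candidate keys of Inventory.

{A, D}; {A, G}

{A, D}⁺: AD→HJ adds H, J; ADJ→CH adds C; CD→G adds G → {A, C, D, G, H, J}.
{A, G}⁺: G→D adds D; AD→HJ adds H, J; ADJ→CH adds C → {A, C, D, G, H, J}.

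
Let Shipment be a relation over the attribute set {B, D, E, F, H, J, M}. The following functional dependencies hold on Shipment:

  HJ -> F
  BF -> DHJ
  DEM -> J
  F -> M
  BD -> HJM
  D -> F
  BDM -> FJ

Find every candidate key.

Attributes B, E never appear on any right-hand side, so every candidate key must contain {B, E}.
{B, E}⁺ = {B, E}, which is not all of the schema, so we must add further attributes.
{B, D, E}⁺: BD→HJM adds H, J, M; D→F adds F → {B, D, E, F, H, J, M}.
{B, E, F}⁺: BF→DHJ adds D, H, J; F→M adds M → {B, D, E, F, H, J, M}.
{B, E, H, J}⁺: HJ→F adds F; BF→DHJ adds D; F→M adds M → {B, D, E, F, H, J, M}.
Any other superkey contains one of these as a subset, so there are no further candidate keys.

BDE, BEF, BEHJ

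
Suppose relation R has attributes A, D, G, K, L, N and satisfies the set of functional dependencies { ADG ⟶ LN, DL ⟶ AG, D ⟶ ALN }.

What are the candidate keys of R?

Attributes D, K never appear on any right-hand side, so every candidate key must contain {D, K}.
{D, K}⁺ = {A, D, G, K, L, N}, which is all of the schema, so {D, K} is the only candidate key.

{D, K}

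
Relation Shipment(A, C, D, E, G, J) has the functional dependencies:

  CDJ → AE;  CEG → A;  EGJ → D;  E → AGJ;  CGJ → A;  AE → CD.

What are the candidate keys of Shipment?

{E}⁺: E→AGJ adds A, G, J; AE→CD adds C, D → {A, C, D, E, G, J}.
{C, D, J}⁺: CDJ→AE adds A, E; E→AGJ adds G → {A, C, D, E, G, J}. Minimal: {D, J}⁺ = {D, J}; {C, J}⁺ = {C, J}; {C, D}⁺ = {C, D} — none reach the full schema.

(E), (C, D, J)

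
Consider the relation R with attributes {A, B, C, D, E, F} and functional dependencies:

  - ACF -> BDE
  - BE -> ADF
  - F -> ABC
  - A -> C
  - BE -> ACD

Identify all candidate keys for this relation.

F, BE

{F}⁺: F→ABC adds A, B, C; ACF→BDE adds D, E → {A, B, C, D, E, F}.
{B, E}⁺: BE→ADF adds A, D, F; F→ABC adds C → {A, B, C, D, E, F}.
Any other superkey contains one of these as a subset, so there are no further candidate keys.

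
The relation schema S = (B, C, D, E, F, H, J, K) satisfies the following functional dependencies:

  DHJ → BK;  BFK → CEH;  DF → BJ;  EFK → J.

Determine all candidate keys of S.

{D, F, H}; {D, F, K}

Attributes D, F never appear on any right-hand side, so every candidate key must contain {D, F}.
{D, F}⁺ = {B, D, F, J}, which is not all of the schema, so we must add further attributes.
{D, F, H}⁺: DF→BJ adds B, J; DHJ→BK adds K; BFK→CEH adds C, E → {B, C, D, E, F, H, J, K}. Minimal: {F, H}⁺ = {F, H}; {D, H}⁺ = {D, H}; {D, F}⁺ = {B, D, F, J} — none reach the full schema.
{D, F, K}⁺: DF→BJ adds B, J; BFK→CEH adds C, E, H → {B, C, D, E, F, H, J, K}. Minimal: {F, K}⁺ = {F, K}; {D, K}⁺ = {D, K}; {D, F}⁺ = {B, D, F, J} — none reach the full schema.
Any other superkey contains one of these as a subset, so there are no further candidate keys.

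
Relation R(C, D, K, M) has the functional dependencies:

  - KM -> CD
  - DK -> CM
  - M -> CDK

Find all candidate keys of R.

{M}⁺: M→CDK adds C, D, K → {C, D, K, M}.
{D, K}⁺: DK→CM adds C, M → {C, D, K, M}.

M, DK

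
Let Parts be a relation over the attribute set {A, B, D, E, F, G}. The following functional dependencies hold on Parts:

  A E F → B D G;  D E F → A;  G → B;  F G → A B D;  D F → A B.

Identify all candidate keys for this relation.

Attributes E, F never appear on any right-hand side, so every candidate key must contain {E, F}.
{E, F}⁺ = {E, F}, which is not all of the schema, so we must add further attributes.
{A, E, F}⁺: AEF→BDG adds B, D, G → {A, B, D, E, F, G}. Minimal: {E, F}⁺ = {E, F}; {A, F}⁺ = {A, F}; {A, E}⁺ = {A, E} — none reach the full schema.
{D, E, F}⁺: DEF→A adds A; DF→AB adds B; AEF→BDG adds G → {A, B, D, E, F, G}. Minimal: {E, F}⁺ = {E, F}; {D, F}⁺ = {A, B, D, F}; {D, E}⁺ = {D, E} — none reach the full schema.
{E, F, G}⁺: G→B adds B; FG→ABD adds A, D → {A, B, D, E, F, G}. Minimal: {F, G}⁺ = {A, B, D, F, G}; {E, G}⁺ = {B, E, G}; {E, F}⁺ = {E, F} — none reach the full schema.
Any other superkey contains one of these as a subset, so there are no further candidate keys.

{A, E, F}, {D, E, F}, {E, F, G}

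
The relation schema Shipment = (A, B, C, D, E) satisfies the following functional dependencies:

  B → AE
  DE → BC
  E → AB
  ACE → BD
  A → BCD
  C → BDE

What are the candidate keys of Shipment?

{A}⁺: A→BCD adds B, C, D; C→BDE adds E → {A, B, C, D, E}.
{B}⁺: B→AE adds A, E; A→BCD adds C, D → {A, B, C, D, E}.
{C}⁺: C→BDE adds B, D, E; B→AE adds A → {A, B, C, D, E}.
{E}⁺: E→AB adds A, B; A→BCD adds C, D → {A, B, C, D, E}.
Any other superkey contains one of these as a subset, so there are no further candidate keys.

{A}, {B}, {C}, {E}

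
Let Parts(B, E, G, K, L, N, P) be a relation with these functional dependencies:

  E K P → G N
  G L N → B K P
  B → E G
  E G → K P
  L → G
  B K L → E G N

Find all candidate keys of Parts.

{B, L}, {E, L}, {L, N}

Attribute L never appears on the right-hand side of any dependency, so L must belong to every candidate key.
{L}⁺ = {G, L}, which is not all of the schema, so we must add further attributes.
{B, L}⁺: B→EG adds E, G; EG→KP adds K, P; BKL→EGN adds N → {B, E, G, K, L, N, P}.
{E, L}⁺: L→G adds G; EG→KP adds K, P; EKP→GN adds N; GLN→BKP adds B → {B, E, G, K, L, N, P}.
{L, N}⁺: L→G adds G; GLN→BKP adds B, K, P; B→EG adds E → {B, E, G, K, L, N, P}.
Any other superkey contains one of these as a subset, so there are no further candidate keys.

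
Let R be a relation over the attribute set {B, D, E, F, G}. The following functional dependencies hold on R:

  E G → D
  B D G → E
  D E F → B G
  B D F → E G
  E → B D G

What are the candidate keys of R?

(E, F), (B, D, F)

Attribute F never appears on the right-hand side of any dependency, so F must belong to every candidate key.
{F}⁺ = {F}, which is not all of the schema, so we must add further attributes.
{E, F}⁺: E→BDG adds B, D, G → {B, D, E, F, G}. Minimal: {F}⁺ = {F}; {E}⁺ = {B, D, E, G} — none reach the full schema.
{B, D, F}⁺: BDF→EG adds E, G → {B, D, E, F, G}. Minimal: {D, F}⁺ = {D, F}; {B, F}⁺ = {B, F}; {B, D}⁺ = {B, D} — none reach the full schema.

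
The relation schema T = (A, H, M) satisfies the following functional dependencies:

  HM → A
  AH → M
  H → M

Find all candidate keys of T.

Attribute H never appears on the right-hand side of any dependency, so H must belong to every candidate key.
{H}⁺ = {A, H, M}, which is all of the schema, so {H} is the only candidate key.

{H}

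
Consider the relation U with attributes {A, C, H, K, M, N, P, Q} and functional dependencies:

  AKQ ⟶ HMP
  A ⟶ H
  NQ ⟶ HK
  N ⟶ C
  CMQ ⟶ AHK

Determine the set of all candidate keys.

{A, N, Q}; {M, N, Q}

Attributes N, Q never appear on any right-hand side, so every candidate key must contain {N, Q}.
{N, Q}⁺ = {C, H, K, N, Q}, which is not all of the schema, so we must add further attributes.
{A, N, Q}⁺: A→H adds H; NQ→HK adds K; N→C adds C; AKQ→HMP adds M, P → {A, C, H, K, M, N, P, Q}. Minimal: {N, Q}⁺ = {C, H, K, N, Q}; {A, Q}⁺ = {A, H, Q}; {A, N}⁺ = {A, C, H, N} — none reach the full schema.
{M, N, Q}⁺: NQ→HK adds H, K; N→C adds C; CMQ→AHK adds A; AKQ→HMP adds P → {A, C, H, K, M, N, P, Q}. Minimal: {N, Q}⁺ = {C, H, K, N, Q}; {M, Q}⁺ = {M, Q}; {M, N}⁺ = {C, M, N} — none reach the full schema.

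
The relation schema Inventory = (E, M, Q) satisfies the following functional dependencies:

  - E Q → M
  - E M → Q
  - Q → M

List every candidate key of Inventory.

{E, M}; {E, Q}

Attribute E never appears on the right-hand side of any dependency, so E must belong to every candidate key.
{E}⁺ = {E}, which is not all of the schema, so we must add further attributes.
{E, M}⁺: EM→Q adds Q → {E, M, Q}. Minimal: {M}⁺ = {M}; {E}⁺ = {E} — none reach the full schema.
{E, Q}⁺: EQ→M adds M → {E, M, Q}. Minimal: {Q}⁺ = {M, Q}; {E}⁺ = {E} — none reach the full schema.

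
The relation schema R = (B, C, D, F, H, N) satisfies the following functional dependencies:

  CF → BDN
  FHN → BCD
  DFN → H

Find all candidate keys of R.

{C, F}; {D, F, N}; {F, H, N}

Attribute F never appears on the right-hand side of any dependency, so F must belong to every candidate key.
{F}⁺ = {F}, which is not all of the schema, so we must add further attributes.
{C, F}⁺: CF→BDN adds B, D, N; DFN→H adds H → {B, C, D, F, H, N}. Minimal: {F}⁺ = {F}; {C}⁺ = {C} — none reach the full schema.
{D, F, N}⁺: DFN→H adds H; FHN→BCD adds B, C → {B, C, D, F, H, N}. Minimal: {F, N}⁺ = {F, N}; {D, N}⁺ = {D, N}; {D, F}⁺ = {D, F} — none reach the full schema.
{F, H, N}⁺: FHN→BCD adds B, C, D → {B, C, D, F, H, N}. Minimal: {H, N}⁺ = {H, N}; {F, N}⁺ = {F, N}; {F, H}⁺ = {F, H} — none reach the full schema.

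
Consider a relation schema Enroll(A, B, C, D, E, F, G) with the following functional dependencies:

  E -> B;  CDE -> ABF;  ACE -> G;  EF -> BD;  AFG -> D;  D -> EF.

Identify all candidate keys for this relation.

Attribute C never appears on the right-hand side of any dependency, so C must belong to every candidate key.
{C}⁺ = {C}, which is not all of the schema, so we must add further attributes.
{C, D}⁺: D→EF adds E, F; E→B adds B; CDE→ABF adds A; ACE→G adds G → {A, B, C, D, E, F, G}.
{C, E, F}⁺: E→B adds B; EF→BD adds D; CDE→ABF adds A; ACE→G adds G → {A, B, C, D, E, F, G}.
{A, C, F, G}⁺: AFG→D adds D; D→EF adds E; E→B adds B → {A, B, C, D, E, F, G}.

{C, D}, {C, E, F}, {A, C, F, G}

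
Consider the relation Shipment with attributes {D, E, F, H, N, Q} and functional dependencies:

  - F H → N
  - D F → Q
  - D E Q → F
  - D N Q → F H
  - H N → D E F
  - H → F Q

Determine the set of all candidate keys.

{H}⁺: H→FQ adds F, Q; FH→N adds N; HN→DEF adds D, E → {D, E, F, H, N, Q}.
{D, F, N}⁺: DF→Q adds Q; DNQ→FH adds H; HN→DEF adds E → {D, E, F, H, N, Q}. Minimal: {F, N}⁺ = {F, N}; {D, N}⁺ = {D, N}; {D, F}⁺ = {D, F, Q} — none reach the full schema.
{D, N, Q}⁺: DNQ→FH adds F, H; HN→DEF adds E → {D, E, F, H, N, Q}. Minimal: {N, Q}⁺ = {N, Q}; {D, Q}⁺ = {D, Q}; {D, N}⁺ = {D, N} — none reach the full schema.

{H}, {D, F, N}, {D, N, Q}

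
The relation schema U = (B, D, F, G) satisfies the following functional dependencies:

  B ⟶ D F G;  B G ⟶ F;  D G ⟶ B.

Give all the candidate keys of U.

{B}, {D, G}

{B}⁺: B→DFG adds D, F, G → {B, D, F, G}.
{D, G}⁺: DG→B adds B; B→DFG adds F → {B, D, F, G}. Minimal: {G}⁺ = {G}; {D}⁺ = {D} — none reach the full schema.
Any other superkey contains one of these as a subset, so there are no further candidate keys.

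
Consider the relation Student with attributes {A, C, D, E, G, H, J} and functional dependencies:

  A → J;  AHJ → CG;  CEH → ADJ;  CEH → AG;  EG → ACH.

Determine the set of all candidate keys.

{E, G}⁺: EG→ACH adds A, C, H; A→J adds J; CEH→ADJ adds D → {A, C, D, E, G, H, J}. Minimal: {G}⁺ = {G}; {E}⁺ = {E} — none reach the full schema.
{A, E, H}⁺: A→J adds J; AHJ→CG adds C, G; CEH→ADJ adds D → {A, C, D, E, G, H, J}. Minimal: {E, H}⁺ = {E, H}; {A, H}⁺ = {A, C, G, H, J}; {A, E}⁺ = {A, E, J} — none reach the full schema.
{C, E, H}⁺: CEH→ADJ adds A, D, J; CEH→AG adds G → {A, C, D, E, G, H, J}. Minimal: {E, H}⁺ = {E, H}; {C, H}⁺ = {C, H}; {C, E}⁺ = {C, E} — none reach the full schema.
Any other superkey contains one of these as a subset, so there are no further candidate keys.

EG; AEH; CEH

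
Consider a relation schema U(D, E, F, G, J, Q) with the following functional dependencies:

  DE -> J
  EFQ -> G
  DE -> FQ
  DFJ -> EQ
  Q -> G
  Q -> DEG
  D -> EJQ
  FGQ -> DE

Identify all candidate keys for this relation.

{D}, {Q}

{D}⁺: D→EJQ adds E, J, Q; DE→FQ adds F; Q→G adds G → {D, E, F, G, J, Q}.
{Q}⁺: Q→G adds G; Q→DEG adds D, E; D→EJQ adds J; DE→FQ adds F → {D, E, F, G, J, Q}.
Any other superkey contains one of these as a subset, so there are no further candidate keys.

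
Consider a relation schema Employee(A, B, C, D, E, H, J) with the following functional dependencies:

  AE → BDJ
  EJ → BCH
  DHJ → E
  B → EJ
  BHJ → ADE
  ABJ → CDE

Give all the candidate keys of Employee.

{B}, {A, E}, {E, J}, {D, H, J}

{B}⁺: B→EJ adds E, J; EJ→BCH adds C, H; BHJ→ADE adds A, D → {A, B, C, D, E, H, J}.
{A, E}⁺: AE→BDJ adds B, D, J; EJ→BCH adds C, H → {A, B, C, D, E, H, J}. Minimal: {E}⁺ = {E}; {A}⁺ = {A} — none reach the full schema.
{E, J}⁺: EJ→BCH adds B, C, H; BHJ→ADE adds A, D → {A, B, C, D, E, H, J}. Minimal: {J}⁺ = {J}; {E}⁺ = {E} — none reach the full schema.
{D, H, J}⁺: DHJ→E adds E; EJ→BCH adds B, C; BHJ→ADE adds A → {A, B, C, D, E, H, J}. Minimal: {H, J}⁺ = {H, J}; {D, J}⁺ = {D, J}; {D, H}⁺ = {D, H} — none reach the full schema.
Any other superkey contains one of these as a subset, so there are no further candidate keys.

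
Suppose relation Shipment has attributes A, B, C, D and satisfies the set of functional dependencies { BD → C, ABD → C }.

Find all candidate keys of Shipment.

ABD

Attributes A, B, D never appear on any right-hand side, so every candidate key must contain {A, B, D}.
{A, B, D}⁺ = {A, B, C, D}, which is all of the schema, so {A, B, D} is the only candidate key.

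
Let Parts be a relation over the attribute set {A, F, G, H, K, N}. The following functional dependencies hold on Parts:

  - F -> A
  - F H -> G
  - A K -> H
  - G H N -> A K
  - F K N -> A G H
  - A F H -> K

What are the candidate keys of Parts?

(F, H, N); (F, K, N)

Attributes F, N never appear on any right-hand side, so every candidate key must contain {F, N}.
{F, N}⁺ = {A, F, N}, which is not all of the schema, so we must add further attributes.
{F, H, N}⁺: F→A adds A; FH→G adds G; GHN→AK adds K → {A, F, G, H, K, N}. Minimal: {H, N}⁺ = {H, N}; {F, N}⁺ = {A, F, N}; {F, H}⁺ = {A, F, G, H, K} — none reach the full schema.
{F, K, N}⁺: F→A adds A; AK→H adds H; FKN→AGH adds G → {A, F, G, H, K, N}. Minimal: {K, N}⁺ = {K, N}; {F, N}⁺ = {A, F, N}; {F, K}⁺ = {A, F, G, H, K} — none reach the full schema.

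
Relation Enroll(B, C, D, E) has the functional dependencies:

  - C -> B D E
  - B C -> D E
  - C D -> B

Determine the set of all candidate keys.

{C}

{C}⁺: C→BDE adds B, D, E → {B, C, D, E}.
No other minimal superkey exists.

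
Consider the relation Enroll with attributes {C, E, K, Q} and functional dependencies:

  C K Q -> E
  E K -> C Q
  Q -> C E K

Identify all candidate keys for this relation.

{Q}; {E, K}

{Q}⁺: Q→CEK adds C, E, K → {C, E, K, Q}.
{E, K}⁺: EK→CQ adds C, Q → {C, E, K, Q}. Minimal: {K}⁺ = {K}; {E}⁺ = {E} — none reach the full schema.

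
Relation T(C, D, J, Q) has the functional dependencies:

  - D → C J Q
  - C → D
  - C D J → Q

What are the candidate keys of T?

{C}⁺: C→D adds D; D→CJQ adds J, Q → {C, D, J, Q}.
{D}⁺: D→CJQ adds C, J, Q → {C, D, J, Q}.

{C}; {D}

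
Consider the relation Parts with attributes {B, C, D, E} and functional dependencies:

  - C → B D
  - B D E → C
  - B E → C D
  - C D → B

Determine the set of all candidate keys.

{B, E}, {C, E}

Attribute E never appears on the right-hand side of any dependency, so E must belong to every candidate key.
{E}⁺ = {E}, which is not all of the schema, so we must add further attributes.
{B, E}⁺: BE→CD adds C, D → {B, C, D, E}.
{C, E}⁺: C→BD adds B, D → {B, C, D, E}.
Any other superkey contains one of these as a subset, so there are no further candidate keys.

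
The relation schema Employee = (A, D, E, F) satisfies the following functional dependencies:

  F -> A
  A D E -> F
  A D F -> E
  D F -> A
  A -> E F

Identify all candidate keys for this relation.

Attribute D never appears on the right-hand side of any dependency, so D must belong to every candidate key.
{D}⁺ = {D}, which is not all of the schema, so we must add further attributes.
{A, D}⁺: A→EF adds E, F → {A, D, E, F}.
{D, F}⁺: F→A adds A; ADF→E adds E → {A, D, E, F}.
Any other superkey contains one of these as a subset, so there are no further candidate keys.

{A, D}, {D, F}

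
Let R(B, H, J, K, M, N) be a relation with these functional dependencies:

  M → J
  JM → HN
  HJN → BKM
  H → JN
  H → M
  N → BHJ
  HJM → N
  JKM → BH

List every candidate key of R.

{H}, {M}, {N}

{H}⁺: H→JN adds J, N; H→M adds M; N→BHJ adds B; HJN→BKM adds K → {B, H, J, K, M, N}.
{M}⁺: M→J adds J; JM→HN adds H, N; HJN→BKM adds B, K → {B, H, J, K, M, N}.
{N}⁺: N→BHJ adds B, H, J; HJN→BKM adds K, M → {B, H, J, K, M, N}.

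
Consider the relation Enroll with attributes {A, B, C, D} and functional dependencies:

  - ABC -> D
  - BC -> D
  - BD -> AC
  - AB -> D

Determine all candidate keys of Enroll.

Attribute B never appears on the right-hand side of any dependency, so B must belong to every candidate key.
{B}⁺ = {B}, which is not all of the schema, so we must add further attributes.
{A, B}⁺: AB→D adds D; BD→AC adds C → {A, B, C, D}. Minimal: {B}⁺ = {B}; {A}⁺ = {A} — none reach the full schema.
{B, C}⁺: BC→D adds D; BD→AC adds A → {A, B, C, D}. Minimal: {C}⁺ = {C}; {B}⁺ = {B} — none reach the full schema.
{B, D}⁺: BD→AC adds A, C → {A, B, C, D}. Minimal: {D}⁺ = {D}; {B}⁺ = {B} — none reach the full schema.
Any other superkey contains one of these as a subset, so there are no further candidate keys.

{A, B}, {B, C}, {B, D}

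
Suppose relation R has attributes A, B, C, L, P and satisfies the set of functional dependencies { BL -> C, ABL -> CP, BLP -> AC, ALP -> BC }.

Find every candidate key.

{A, B, L}; {A, L, P}; {B, L, P}

Attribute L never appears on the right-hand side of any dependency, so L must belong to every candidate key.
{L}⁺ = {L}, which is not all of the schema, so we must add further attributes.
{A, B, L}⁺: BL→C adds C; ABL→CP adds P → {A, B, C, L, P}. Minimal: {B, L}⁺ = {B, C, L}; {A, L}⁺ = {A, L}; {A, B}⁺ = {A, B} — none reach the full schema.
{A, L, P}⁺: ALP→BC adds B, C → {A, B, C, L, P}. Minimal: {L, P}⁺ = {L, P}; {A, P}⁺ = {A, P}; {A, L}⁺ = {A, L} — none reach the full schema.
{B, L, P}⁺: BL→C adds C; BLP→AC adds A → {A, B, C, L, P}. Minimal: {L, P}⁺ = {L, P}; {B, P}⁺ = {B, P}; {B, L}⁺ = {B, C, L} — none reach the full schema.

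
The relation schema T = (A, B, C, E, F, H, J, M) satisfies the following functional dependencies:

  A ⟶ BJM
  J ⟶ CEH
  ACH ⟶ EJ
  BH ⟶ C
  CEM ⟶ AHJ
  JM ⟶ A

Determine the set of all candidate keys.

(A, F); (F, J, M); (C, E, F, M); (B, E, F, H, M)

Attribute F never appears on the right-hand side of any dependency, so F must belong to every candidate key.
{F}⁺ = {F}, which is not all of the schema, so we must add further attributes.
{A, F}⁺: A→BJM adds B, J, M; J→CEH adds C, E, H → {A, B, C, E, F, H, J, M}. Minimal: {F}⁺ = {F}; {A}⁺ = {A, B, C, E, H, J, M} — none reach the full schema.
{F, J, M}⁺: J→CEH adds C, E, H; CEM→AHJ adds A; A→BJM adds B → {A, B, C, E, F, H, J, M}. Minimal: {J, M}⁺ = {A, B, C, E, H, J, M}; {F, M}⁺ = {F, M}; {F, J}⁺ = {C, E, F, H, J} — none reach the full schema.
{C, E, F, M}⁺: CEM→AHJ adds A, H, J; A→BJM adds B → {A, B, C, E, F, H, J, M}. Minimal: {E, F, M}⁺ = {E, F, M}; {C, F, M}⁺ = {C, F, M}; {C, E, M}⁺ = {A, B, C, E, H, J, M}; … — none reach the full schema.
{B, E, F, H, M}⁺: BH→C adds C; CEM→AHJ adds A, J → {A, B, C, E, F, H, J, M}. Minimal: {E, F, H, M}⁺ = {E, F, H, M}; {B, F, H, M}⁺ = {B, C, F, H, M}; {B, E, H, M}⁺ = {A, B, C, E, H, J, M}; … — none reach the full schema.
Any other superkey contains one of these as a subset, so there are no further candidate keys.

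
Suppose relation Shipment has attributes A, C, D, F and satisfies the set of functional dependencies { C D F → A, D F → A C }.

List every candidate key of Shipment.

{D, F}

{D, F}⁺: DF→AC adds A, C → {A, C, D, F}.
No other minimal superkey exists.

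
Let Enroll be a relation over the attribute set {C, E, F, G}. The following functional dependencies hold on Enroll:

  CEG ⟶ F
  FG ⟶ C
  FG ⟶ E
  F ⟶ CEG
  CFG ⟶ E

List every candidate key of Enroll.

{F}⁺: F→CEG adds C, E, G → {C, E, F, G}.
{C, E, G}⁺: CEG→F adds F → {C, E, F, G}. Minimal: {E, G}⁺ = {E, G}; {C, G}⁺ = {C, G}; {C, E}⁺ = {C, E} — none reach the full schema.
Any other superkey contains one of these as a subset, so there are no further candidate keys.

{F}; {C, E, G}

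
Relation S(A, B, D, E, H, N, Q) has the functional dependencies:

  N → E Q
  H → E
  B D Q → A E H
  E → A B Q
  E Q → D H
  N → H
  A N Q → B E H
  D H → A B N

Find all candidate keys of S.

{E}⁺: E→ABQ adds A, B, Q; EQ→DH adds D, H; DH→ABN adds N → {A, B, D, E, H, N, Q}.
{H}⁺: H→E adds E; E→ABQ adds A, B, Q; EQ→DH adds D; DH→ABN adds N → {A, B, D, E, H, N, Q}.
{N}⁺: N→EQ adds E, Q; E→ABQ adds A, B; EQ→DH adds D, H → {A, B, D, E, H, N, Q}.
{B, D, Q}⁺: BDQ→AEH adds A, E, H; DH→ABN adds N → {A, B, D, E, H, N, Q}. Minimal: {D, Q}⁺ = {D, Q}; {B, Q}⁺ = {B, Q}; {B, D}⁺ = {B, D} — none reach the full schema.
Any other superkey contains one of these as a subset, so there are no further candidate keys.

{E}; {H}; {N}; {B, D, Q}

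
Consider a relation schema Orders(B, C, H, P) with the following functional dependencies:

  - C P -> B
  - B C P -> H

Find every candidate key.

(C, P)

Attributes C, P never appear on any right-hand side, so every candidate key must contain {C, P}.
{C, P}⁺ = {B, C, H, P}, which is all of the schema, so {C, P} is the only candidate key.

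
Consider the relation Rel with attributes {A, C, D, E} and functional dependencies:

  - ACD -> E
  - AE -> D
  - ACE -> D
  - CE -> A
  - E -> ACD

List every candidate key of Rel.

E, ACD

{E}⁺: E→ACD adds A, C, D → {A, C, D, E}.
{A, C, D}⁺: ACD→E adds E → {A, C, D, E}. Minimal: {C, D}⁺ = {C, D}; {A, D}⁺ = {A, D}; {A, C}⁺ = {A, C} — none reach the full schema.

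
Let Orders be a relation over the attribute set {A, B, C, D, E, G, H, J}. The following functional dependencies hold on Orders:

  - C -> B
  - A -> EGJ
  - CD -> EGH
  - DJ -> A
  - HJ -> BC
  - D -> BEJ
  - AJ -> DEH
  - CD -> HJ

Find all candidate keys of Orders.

{A}⁺: A→EGJ adds E, G, J; AJ→DEH adds D, H; HJ→BC adds B, C → {A, B, C, D, E, G, H, J}.
{D}⁺: D→BEJ adds B, E, J; DJ→A adds A; AJ→DEH adds H; A→EGJ adds G; HJ→BC adds C → {A, B, C, D, E, G, H, J}.

A, D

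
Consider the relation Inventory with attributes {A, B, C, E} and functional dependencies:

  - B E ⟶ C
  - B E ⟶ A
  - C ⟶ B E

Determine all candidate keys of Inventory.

{C}⁺: C→BE adds B, E; BE→A adds A → {A, B, C, E}.
{B, E}⁺: BE→C adds C; BE→A adds A → {A, B, C, E}.
Any other superkey contains one of these as a subset, so there are no further candidate keys.

(C), (B, E)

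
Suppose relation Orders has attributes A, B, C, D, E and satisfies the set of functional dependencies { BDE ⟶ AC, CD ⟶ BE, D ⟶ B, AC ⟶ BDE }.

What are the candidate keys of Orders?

{A, C}, {C, D}, {D, E}

{A, C}⁺: AC→BDE adds B, D, E → {A, B, C, D, E}. Minimal: {C}⁺ = {C}; {A}⁺ = {A} — none reach the full schema.
{C, D}⁺: CD→BE adds B, E; BDE→AC adds A → {A, B, C, D, E}. Minimal: {D}⁺ = {B, D}; {C}⁺ = {C} — none reach the full schema.
{D, E}⁺: D→B adds B; BDE→AC adds A, C → {A, B, C, D, E}. Minimal: {E}⁺ = {E}; {D}⁺ = {B, D} — none reach the full schema.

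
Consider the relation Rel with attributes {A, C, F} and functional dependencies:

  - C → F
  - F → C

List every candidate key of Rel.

Attribute A never appears on the right-hand side of any dependency, so A must belong to every candidate key.
{A}⁺ = {A}, which is not all of the schema, so we must add further attributes.
{A, C}⁺: C→F adds F → {A, C, F}. Minimal: {C}⁺ = {C, F}; {A}⁺ = {A} — none reach the full schema.
{A, F}⁺: F→C adds C → {A, C, F}. Minimal: {F}⁺ = {C, F}; {A}⁺ = {A} — none reach the full schema.
Any other superkey contains one of these as a subset, so there are no further candidate keys.

(A, C), (A, F)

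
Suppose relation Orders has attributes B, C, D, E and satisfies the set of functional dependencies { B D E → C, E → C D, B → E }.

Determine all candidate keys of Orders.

{B}

Attribute B never appears on the right-hand side of any dependency, so B must belong to every candidate key.
{B}⁺ = {B, C, D, E}, which is all of the schema, so {B} is the only candidate key.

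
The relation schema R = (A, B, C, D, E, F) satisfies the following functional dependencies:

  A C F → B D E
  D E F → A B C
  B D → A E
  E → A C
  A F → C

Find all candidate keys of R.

Attribute F never appears on the right-hand side of any dependency, so F must belong to every candidate key.
{F}⁺ = {F}, which is not all of the schema, so we must add further attributes.
{A, F}⁺: AF→C adds C; ACF→BDE adds B, D, E → {A, B, C, D, E, F}. Minimal: {F}⁺ = {F}; {A}⁺ = {A} — none reach the full schema.
{E, F}⁺: E→AC adds A, C; ACF→BDE adds B, D → {A, B, C, D, E, F}. Minimal: {F}⁺ = {F}; {E}⁺ = {A, C, E} — none reach the full schema.
{B, D, F}⁺: BD→AE adds A, E; E→AC adds C → {A, B, C, D, E, F}. Minimal: {D, F}⁺ = {D, F}; {B, F}⁺ = {B, F}; {B, D}⁺ = {A, B, C, D, E} — none reach the full schema.

{A, F}, {E, F}, {B, D, F}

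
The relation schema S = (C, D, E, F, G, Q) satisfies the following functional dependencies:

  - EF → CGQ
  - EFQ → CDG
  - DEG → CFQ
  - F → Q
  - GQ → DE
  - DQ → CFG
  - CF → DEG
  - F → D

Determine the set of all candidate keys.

(F), (D, Q), (G, Q), (D, E, G)

{F}⁺: F→Q adds Q; F→D adds D; DQ→CFG adds C, G; CF→DEG adds E → {C, D, E, F, G, Q}.
{D, Q}⁺: DQ→CFG adds C, F, G; CF→DEG adds E → {C, D, E, F, G, Q}. Minimal: {Q}⁺ = {Q}; {D}⁺ = {D} — none reach the full schema.
{G, Q}⁺: GQ→DE adds D, E; DQ→CFG adds C, F → {C, D, E, F, G, Q}. Minimal: {Q}⁺ = {Q}; {G}⁺ = {G} — none reach the full schema.
{D, E, G}⁺: DEG→CFQ adds C, F, Q → {C, D, E, F, G, Q}. Minimal: {E, G}⁺ = {E, G}; {D, G}⁺ = {D, G}; {D, E}⁺ = {D, E} — none reach the full schema.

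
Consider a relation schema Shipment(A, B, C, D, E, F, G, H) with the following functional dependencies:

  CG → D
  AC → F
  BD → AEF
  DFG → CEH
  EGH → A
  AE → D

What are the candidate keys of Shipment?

{B, C, G}, {B, D, G}, {A, B, E, G}, {B, E, G, H}

Attributes B, G never appear on any right-hand side, so every candidate key must contain {B, G}.
{B, G}⁺ = {B, G}, which is not all of the schema, so we must add further attributes.
{B, C, G}⁺: CG→D adds D; BD→AEF adds A, E, F; DFG→CEH adds H → {A, B, C, D, E, F, G, H}.
{B, D, G}⁺: BD→AEF adds A, E, F; DFG→CEH adds C, H → {A, B, C, D, E, F, G, H}.
{A, B, E, G}⁺: AE→D adds D; BD→AEF adds F; DFG→CEH adds C, H → {A, B, C, D, E, F, G, H}.
{B, E, G, H}⁺: EGH→A adds A; AE→D adds D; BD→AEF adds F; DFG→CEH adds C → {A, B, C, D, E, F, G, H}.
Any other superkey contains one of these as a subset, so there are no further candidate keys.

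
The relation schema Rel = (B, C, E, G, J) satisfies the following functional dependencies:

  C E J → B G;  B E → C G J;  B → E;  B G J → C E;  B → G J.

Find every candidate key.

{B}⁺: B→E adds E; B→GJ adds G, J; BE→CGJ adds C → {B, C, E, G, J}.
{C, E, J}⁺: CEJ→BG adds B, G → {B, C, E, G, J}. Minimal: {E, J}⁺ = {E, J}; {C, J}⁺ = {C, J}; {C, E}⁺ = {C, E} — none reach the full schema.
Any other superkey contains one of these as a subset, so there are no further candidate keys.

{B}, {C, E, J}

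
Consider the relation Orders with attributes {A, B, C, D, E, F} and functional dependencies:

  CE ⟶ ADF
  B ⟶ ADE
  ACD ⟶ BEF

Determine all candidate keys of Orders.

{B, C}, {C, E}, {A, C, D}

Attribute C never appears on the right-hand side of any dependency, so C must belong to every candidate key.
{C}⁺ = {C}, which is not all of the schema, so we must add further attributes.
{B, C}⁺: B→ADE adds A, D, E; ACD→BEF adds F → {A, B, C, D, E, F}.
{C, E}⁺: CE→ADF adds A, D, F; ACD→BEF adds B → {A, B, C, D, E, F}.
{A, C, D}⁺: ACD→BEF adds B, E, F → {A, B, C, D, E, F}.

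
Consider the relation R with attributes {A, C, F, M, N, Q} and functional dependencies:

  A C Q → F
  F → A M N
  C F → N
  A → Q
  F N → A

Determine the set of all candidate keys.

{A, C}⁺: A→Q adds Q; ACQ→F adds F; F→AMN adds M, N → {A, C, F, M, N, Q}. Minimal: {C}⁺ = {C}; {A}⁺ = {A, Q} — none reach the full schema.
{C, F}⁺: F→AMN adds A, M, N; A→Q adds Q → {A, C, F, M, N, Q}. Minimal: {F}⁺ = {A, F, M, N, Q}; {C}⁺ = {C} — none reach the full schema.

{A, C}, {C, F}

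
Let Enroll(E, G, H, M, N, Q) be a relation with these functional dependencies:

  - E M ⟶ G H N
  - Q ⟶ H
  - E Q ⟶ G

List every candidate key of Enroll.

{E, M, Q}⁺: EM→GHN adds G, H, N → {E, G, H, M, N, Q}. Minimal: {M, Q}⁺ = {H, M, Q}; {E, Q}⁺ = {E, G, H, Q}; {E, M}⁺ = {E, G, H, M, N} — none reach the full schema.

{E, M, Q}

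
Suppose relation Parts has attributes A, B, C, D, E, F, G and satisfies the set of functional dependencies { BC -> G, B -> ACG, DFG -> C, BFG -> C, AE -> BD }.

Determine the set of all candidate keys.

Attributes E, F never appear on any right-hand side, so every candidate key must contain {E, F}.
{E, F}⁺ = {E, F}, which is not all of the schema, so we must add further attributes.
{A, E, F}⁺: AE→BD adds B, D; B→ACG adds C, G → {A, B, C, D, E, F, G}. Minimal: {E, F}⁺ = {E, F}; {A, F}⁺ = {A, F}; {A, E}⁺ = {A, B, C, D, E, G} — none reach the full schema.
{B, E, F}⁺: B→ACG adds A, C, G; AE→BD adds D → {A, B, C, D, E, F, G}. Minimal: {E, F}⁺ = {E, F}; {B, F}⁺ = {A, B, C, F, G}; {B, E}⁺ = {A, B, C, D, E, G} — none reach the full schema.
Any other superkey contains one of these as a subset, so there are no further candidate keys.

{A, E, F}, {B, E, F}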